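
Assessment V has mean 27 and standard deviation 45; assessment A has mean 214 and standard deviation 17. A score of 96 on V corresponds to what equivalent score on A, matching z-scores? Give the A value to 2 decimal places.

A = 240.07

z = (96 − 27)/45 ≈ 1.5333.
A = 214 + z·17 = 214 + (96 − 27)·17/45 ≈ 240.07.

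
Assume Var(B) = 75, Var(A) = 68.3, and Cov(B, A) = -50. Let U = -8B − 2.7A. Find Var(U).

Var(U) = a²·Var(B) + b²·Var(A) + 2ab·Cov(B, A) with a = -8, b = -2.7.
= (-8)²·75 + (-2.7)²·68.3 + 2·(-8)·(-2.7)·(-50)
= 4800 + 497.907 + (-2160) = 3137.907.

Var(U) = 3137.907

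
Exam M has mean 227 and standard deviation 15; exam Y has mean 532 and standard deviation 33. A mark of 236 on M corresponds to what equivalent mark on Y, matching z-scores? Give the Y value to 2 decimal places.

z = (236 − 227)/15 = 0.6.
Y = 532 + z·33 = 532 + (236 − 227)·33/15 = 551.80.

Y = 551.80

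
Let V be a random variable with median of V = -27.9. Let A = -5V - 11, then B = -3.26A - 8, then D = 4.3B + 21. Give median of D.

median of D = -1814.713

median of A = (-5)·(-27.9) + (-11) = 128.5.
median of B = (-3.26)·128.5 + (-8) = -426.91.
median of D = 4.3·(-426.91) + 21 = -1814.713.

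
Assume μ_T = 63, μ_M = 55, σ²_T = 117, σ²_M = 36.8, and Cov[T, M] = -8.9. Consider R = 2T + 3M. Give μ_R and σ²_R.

μ_R = 2·μ_T + 3·μ_M = 2·63 + 3·55 = 291.
σ²_R = a²·σ²_T + b²·σ²_M + 2ab·Cov[T, M] with a = 2, b = 3.
= 2²·117 + 3²·36.8 + 2·2·3·(-8.9)
= 468 + 331.2 + (-106.8) = 692.4.

μ_R = 291, σ²_R = 692.4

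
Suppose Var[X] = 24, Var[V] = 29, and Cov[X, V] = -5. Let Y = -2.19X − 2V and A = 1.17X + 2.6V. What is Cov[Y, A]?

Cov[Y, A] = -172.1252

By bilinearity, Cov[Y, A] = ac·Var[X] + bd·Var[V] + (ad+bc)·Cov[X, V], with a=-2.19, b=-2, c=1.17, d=2.6.
ac·Var[X] = (-2.19)·1.17·24 = -61.4952
bd·Var[V] = (-2)·2.6·29 = -150.8
(ad+bc)·Cov[X, V] = (-8.034)·(-5) = 40.17
Cov[Y, A] = -61.4952 + (-150.8) + 40.17 = -172.1252.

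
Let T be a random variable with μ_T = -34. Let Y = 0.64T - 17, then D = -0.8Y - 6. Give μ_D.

μ_Y = 0.64·(-34) + (-17) = -38.76.
μ_D = (-0.8)·(-38.76) + (-6) = 25.008.

μ_D = 25.008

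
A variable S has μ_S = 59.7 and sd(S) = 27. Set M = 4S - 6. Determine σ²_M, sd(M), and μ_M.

σ²_M = 11664, sd(M) = 108, μ_M = 232.8

M = 4S - 6 is linear with a = 4, b = -6.
σ²_S = 27² = 729.
σ²_M = a²·σ²_S = 4²·729 = 11664 (the additive constant -6 does not affect variance).
sd(M) = |a|·sd(S) = |4|·27 = 108.
μ_M = a·μ_S + b = 4·59.7 + (-6) = 232.8.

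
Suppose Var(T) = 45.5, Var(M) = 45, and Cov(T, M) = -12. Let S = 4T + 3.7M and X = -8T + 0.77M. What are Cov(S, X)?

By bilinearity, Cov(S, X) = ac·Var(T) + bd·Var(M) + (ad+bc)·Cov(T, M), with a=4, b=3.7, c=-8, d=0.77.
ac·Var(T) = 4·(-8)·45.5 = -1456
bd·Var(M) = 3.7·0.77·45 = 128.205
(ad+bc)·Cov(T, M) = (-26.52)·(-12) = 318.24
Cov(S, X) = -1456 + 128.205 + 318.24 = -1009.555.

Cov(S, X) = -1009.555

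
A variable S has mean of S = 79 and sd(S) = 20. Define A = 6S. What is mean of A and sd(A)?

A = 6S is linear with a = 6, b = 0.
mean of A = a·mean of S + b = 6·79 = 474.
sd(A) = |a|·sd(S) = |6|·20 = 120.

mean of A = 474, sd(A) = 120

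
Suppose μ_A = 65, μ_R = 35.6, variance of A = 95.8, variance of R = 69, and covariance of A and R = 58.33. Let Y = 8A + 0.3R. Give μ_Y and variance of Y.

μ_Y = 530.68, variance of Y = 6417.394

μ_Y = 8·μ_A + 0.3·μ_R = 8·65 + 0.3·35.6 = 530.68.
variance of Y = a²·variance of A + b²·variance of R + 2ab·covariance of A and R with a = 8, b = 0.3.
= 8²·95.8 + 0.3²·69 + 2·8·0.3·58.33
= 6131.2 + 6.21 + 279.984 = 6417.394.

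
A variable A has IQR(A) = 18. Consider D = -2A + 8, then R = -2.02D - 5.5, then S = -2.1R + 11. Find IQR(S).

IQR(D) = |-2|·18 = 36.
IQR(R) = |-2.02|·36 = 72.72.
IQR(S) = |-2.1|·72.72 = 152.712.

IQR(S) = 152.712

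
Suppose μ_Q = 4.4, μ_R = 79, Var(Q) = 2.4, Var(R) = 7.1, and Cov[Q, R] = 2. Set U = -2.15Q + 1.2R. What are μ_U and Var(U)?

μ_U = (-2.15)·μ_Q + 1.2·μ_R = (-2.15)·4.4 + 1.2·79 = 85.34.
Var(U) = a²·Var(Q) + b²·Var(R) + 2ab·Cov[Q, R] with a = -2.15, b = 1.2.
= (-2.15)²·2.4 + 1.2²·7.1 + 2·(-2.15)·1.2·2
= 11.094 + 10.224 + (-10.32) = 10.998.

μ_U = 85.34, Var(U) = 10.998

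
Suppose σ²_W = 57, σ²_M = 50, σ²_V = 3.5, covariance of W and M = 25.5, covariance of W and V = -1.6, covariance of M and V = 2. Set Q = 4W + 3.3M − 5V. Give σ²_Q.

σ²_Q = 2215.2

σ²_Q = a²·σ²_W + b²·σ²_M + c²·σ²_V + 2ab·covariance of W and M + 2ac·covariance of W and V + 2bc·covariance of M and V, with a = 4, b = 3.3, c = -5.
= 912 + 544.5 + 87.5 + 673.2 + 64 + (-66)
= 2215.2.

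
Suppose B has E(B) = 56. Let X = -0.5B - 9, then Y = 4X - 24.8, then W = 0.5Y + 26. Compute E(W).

E(W) = -60.4

E(X) = (-0.5)·56 + (-9) = -37.
E(Y) = 4·(-37) + (-24.8) = -172.8.
E(W) = 0.5·(-172.8) + 26 = -60.4.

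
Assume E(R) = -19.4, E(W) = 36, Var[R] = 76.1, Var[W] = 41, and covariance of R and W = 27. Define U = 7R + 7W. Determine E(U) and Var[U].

E(U) = 7·E(R) + 7·E(W) = 7·(-19.4) + 7·36 = 116.2.
Var[U] = a²·Var[R] + b²·Var[W] + 2ab·covariance of R and W with a = 7, b = 7.
= 7²·76.1 + 7²·41 + 2·7·7·27
= 3728.9 + 2009 + 2646 = 8383.9.

E(U) = 116.2, Var[U] = 8383.9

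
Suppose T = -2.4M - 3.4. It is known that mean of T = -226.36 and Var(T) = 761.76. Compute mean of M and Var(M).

mean of M = 92.9, Var(M) = 132.25

From T = -2.4M - 3.4: mean of T = a·mean of M + b, so mean of M = (mean of T − b)/a = (-226.36 − (-3.4))/(-2.4) = 92.9.
Var(T) = a²·Var(M), so Var(M) = 761.76/(-2.4)² = 132.25.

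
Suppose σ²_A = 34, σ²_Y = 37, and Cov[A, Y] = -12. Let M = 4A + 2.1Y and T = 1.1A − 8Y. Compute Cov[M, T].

By bilinearity, Cov[M, T] = ac·σ²_A + bd·σ²_Y + (ad+bc)·Cov[A, Y], with a=4, b=2.1, c=1.1, d=-8.
ac·σ²_A = 4·1.1·34 = 149.6
bd·σ²_Y = 2.1·(-8)·37 = -621.6
(ad+bc)·Cov[A, Y] = (-29.69)·(-12) = 356.28
Cov[M, T] = 149.6 + (-621.6) + 356.28 = -115.72.

Cov[M, T] = -115.72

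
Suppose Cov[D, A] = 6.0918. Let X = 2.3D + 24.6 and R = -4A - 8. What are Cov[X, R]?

Cov[X, R] = -56.04456

Cov[X, R] = a·c·Cov[D, A] = 2.3·(-4)·6.0918 = -56.04456. Additive constants drop out.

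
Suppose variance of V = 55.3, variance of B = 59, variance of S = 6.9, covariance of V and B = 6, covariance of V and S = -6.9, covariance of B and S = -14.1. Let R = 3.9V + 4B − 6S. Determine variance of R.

variance of R = 3220.433

variance of R = a²·variance of V + b²·variance of B + c²·variance of S + 2ab·covariance of V and B + 2ac·covariance of V and S + 2bc·covariance of B and S, with a = 3.9, b = 4, c = -6.
= 841.113 + 944 + 248.4 + 187.2 + 322.92 + 676.8
= 3220.433.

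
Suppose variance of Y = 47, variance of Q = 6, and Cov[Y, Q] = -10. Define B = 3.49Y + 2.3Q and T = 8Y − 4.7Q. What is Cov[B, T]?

Cov[B, T] = 1227.41

By bilinearity, Cov[B, T] = ac·variance of Y + bd·variance of Q + (ad+bc)·Cov[Y, Q], with a=3.49, b=2.3, c=8, d=-4.7.
ac·variance of Y = 3.49·8·47 = 1312.24
bd·variance of Q = 2.3·(-4.7)·6 = -64.86
(ad+bc)·Cov[Y, Q] = (1.997)·(-10) = -19.97
Cov[B, T] = 1312.24 + (-64.86) + (-19.97) = 1227.41.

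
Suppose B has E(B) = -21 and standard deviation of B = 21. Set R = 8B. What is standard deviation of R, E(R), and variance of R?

standard deviation of R = 168, E(R) = -168, variance of R = 28224

R = 8B is linear with a = 8, b = 0.
standard deviation of R = |a|·standard deviation of B = |8|·21 = 168.
E(R) = a·E(B) + b = 8·(-21) = -168.
variance of B = 21² = 441.
variance of R = a²·variance of B = 8²·441 = 28224.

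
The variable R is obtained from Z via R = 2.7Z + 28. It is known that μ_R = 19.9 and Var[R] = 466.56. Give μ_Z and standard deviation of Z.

μ_Z = -3, standard deviation of Z = 8

From R = 2.7Z + 28: μ_R = a·μ_Z + b, so μ_Z = (μ_R − b)/a = (19.9 − 28)/2.7 = -3.
standard deviation of R = √466.56 = 21.6.
standard deviation of R = |a|·standard deviation of Z, so standard deviation of Z = 21.6/|2.7| = 8.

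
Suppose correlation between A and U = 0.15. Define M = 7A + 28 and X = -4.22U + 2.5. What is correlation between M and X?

Linear rescalings preserve |correlation|; the slopes 7 and -4.22 have opposite signs, so the correlation flips sign: correlation between M and X = −correlation between A and U = -0.15.

correlation between M and X = -0.15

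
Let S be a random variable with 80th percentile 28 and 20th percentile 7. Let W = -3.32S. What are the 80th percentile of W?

Since a = -3.32 < 0 the transformation is decreasing, reversing order: the 80th percentile of W corresponds to the 20th percentile of S.
So P_{80}(W) = a·P_{20}(S) + b = (-3.32)·7 = -23.24.

80th percentile of W = -23.24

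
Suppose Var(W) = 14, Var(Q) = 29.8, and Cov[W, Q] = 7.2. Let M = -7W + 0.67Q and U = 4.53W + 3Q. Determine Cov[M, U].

By bilinearity, Cov[M, U] = ac·Var(W) + bd·Var(Q) + (ad+bc)·Cov[W, Q], with a=-7, b=0.67, c=4.53, d=3.
ac·Var(W) = (-7)·4.53·14 = -443.94
bd·Var(Q) = 0.67·3·29.8 = 59.898
(ad+bc)·Cov[W, Q] = (-17.9649)·7.2 = -129.34728
Cov[M, U] = -443.94 + 59.898 + (-129.34728) = -513.38928.

Cov[M, U] = -513.38928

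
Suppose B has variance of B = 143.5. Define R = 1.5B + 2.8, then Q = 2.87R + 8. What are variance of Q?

variance of R = 1.5²·143.5 = 322.875.
variance of Q = 2.87²·322.875 = 2659.4890875.

variance of Q = 2659.4890875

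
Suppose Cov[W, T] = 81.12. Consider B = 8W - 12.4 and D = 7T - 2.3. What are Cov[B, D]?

Cov[B, D] = 4542.72

Cov[B, D] = a·c·Cov[W, T] = 8·7·81.12 = 4542.72. Additive constants drop out.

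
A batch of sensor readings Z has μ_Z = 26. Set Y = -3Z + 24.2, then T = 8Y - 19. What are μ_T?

μ_T = -449.4

μ_Y = (-3)·26 + 24.2 = -53.8.
μ_T = 8·(-53.8) + (-19) = -449.4.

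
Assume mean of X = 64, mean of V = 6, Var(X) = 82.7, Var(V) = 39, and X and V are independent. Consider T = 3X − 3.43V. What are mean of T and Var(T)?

mean of T = 171.42, Var(T) = 1203.1311

mean of T = 3·mean of X + (-3.43)·mean of V = 3·64 + (-3.43)·6 = 171.42.
Var(T) = a²·Var(X) + b²·Var(V) + 2ab·Cov[X, V] with a = 3, b = -3.43.
Independence gives Cov[X, V] = 0.
= 3²·82.7 + (-3.43)²·39 + 2·3·(-3.43)·0
= 744.3 + 458.8311 + 0 = 1203.1311.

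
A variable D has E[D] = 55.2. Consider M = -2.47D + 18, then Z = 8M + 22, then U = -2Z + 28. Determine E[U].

E[U] = 1877.504

E[M] = (-2.47)·55.2 + 18 = -118.344.
E[Z] = 8·(-118.344) + 22 = -924.752.
E[U] = (-2)·(-924.752) + 28 = 1877.504.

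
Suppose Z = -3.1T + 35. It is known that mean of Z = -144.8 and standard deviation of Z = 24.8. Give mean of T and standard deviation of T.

From Z = -3.1T + 35: mean of Z = a·mean of T + b, so mean of T = (mean of Z − b)/a = (-144.8 − 35)/(-3.1) = 58.
standard deviation of Z = |a|·standard deviation of T, so standard deviation of T = 24.8/|-3.1| = 8.

mean of T = 58, standard deviation of T = 8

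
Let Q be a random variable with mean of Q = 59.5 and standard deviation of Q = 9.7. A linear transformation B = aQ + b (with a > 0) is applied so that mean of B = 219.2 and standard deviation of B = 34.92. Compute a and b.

a = 3.6, b = 5

standard deviation of B = a·standard deviation of Q (a > 0), so a = 34.92/9.7 = 3.6.
mean of B = a·mean of Q + b, so b = 219.2 − 3.6·59.5 = 5.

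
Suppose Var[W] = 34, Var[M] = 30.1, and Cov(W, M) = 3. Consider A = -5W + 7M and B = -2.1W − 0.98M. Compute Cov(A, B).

Cov(A, B) = 121.114

By bilinearity, Cov(A, B) = ac·Var[W] + bd·Var[M] + (ad+bc)·Cov(W, M), with a=-5, b=7, c=-2.1, d=-0.98.
ac·Var[W] = (-5)·(-2.1)·34 = 357
bd·Var[M] = 7·(-0.98)·30.1 = -206.486
(ad+bc)·Cov(W, M) = (-9.8)·3 = -29.4
Cov(A, B) = 357 + (-206.486) + (-29.4) = 121.114.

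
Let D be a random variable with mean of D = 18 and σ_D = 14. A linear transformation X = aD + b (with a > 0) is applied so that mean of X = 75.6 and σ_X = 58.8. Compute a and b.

a = 4.2, b = 0

σ_X = a·σ_D (a > 0), so a = 58.8/14 = 4.2.
mean of X = a·mean of D + b, so b = 75.6 − 4.2·18 = 0.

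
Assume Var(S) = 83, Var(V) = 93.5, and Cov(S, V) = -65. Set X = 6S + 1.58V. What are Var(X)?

Var(X) = 1989.0134

Var(X) = a²·Var(S) + b²·Var(V) + 2ab·Cov(S, V) with a = 6, b = 1.58.
= 6²·83 + 1.58²·93.5 + 2·6·1.58·(-65)
= 2988 + 233.4134 + (-1232.4) = 1989.0134.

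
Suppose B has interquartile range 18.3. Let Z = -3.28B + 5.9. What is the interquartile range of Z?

Under Z = aB + b, IQR(Z) = |a|·IQR(B) = |-3.28|·18.3 = 60.024 (shifts cancel; spread scales by |a|).

IQR(Z) = 60.024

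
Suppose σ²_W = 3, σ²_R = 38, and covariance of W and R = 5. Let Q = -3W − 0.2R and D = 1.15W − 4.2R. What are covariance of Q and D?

covariance of Q and D = 83.42

By bilinearity, covariance of Q and D = ac·σ²_W + bd·σ²_R + (ad+bc)·covariance of W and R, with a=-3, b=-0.2, c=1.15, d=-4.2.
ac·σ²_W = (-3)·1.15·3 = -10.35
bd·σ²_R = (-0.2)·(-4.2)·38 = 31.92
(ad+bc)·covariance of W and R = (12.37)·5 = 61.85
covariance of Q and D = -10.35 + 31.92 + 61.85 = 83.42.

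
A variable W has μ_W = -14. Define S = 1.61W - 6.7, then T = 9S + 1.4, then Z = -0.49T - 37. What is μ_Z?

μ_S = 1.61·(-14) + (-6.7) = -29.24.
μ_T = 9·(-29.24) + 1.4 = -261.76.
μ_Z = (-0.49)·(-261.76) + (-37) = 91.2624.

μ_Z = 91.2624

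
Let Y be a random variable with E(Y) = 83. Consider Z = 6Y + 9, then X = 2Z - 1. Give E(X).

E(Z) = 6·83 + 9 = 507.
E(X) = 2·507 + (-1) = 1013.

E(X) = 1013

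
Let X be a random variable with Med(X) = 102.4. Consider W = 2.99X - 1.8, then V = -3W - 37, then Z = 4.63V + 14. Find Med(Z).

Med(W) = 2.99·102.4 + (-1.8) = 304.376.
Med(V) = (-3)·304.376 + (-37) = -950.128.
Med(Z) = 4.63·(-950.128) + 14 = -4385.09264.

Med(Z) = -4385.09264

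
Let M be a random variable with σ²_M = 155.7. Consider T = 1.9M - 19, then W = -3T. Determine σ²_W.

σ²_T = 1.9²·155.7 = 562.077.
σ²_W = (-3)²·562.077 = 5058.693.

σ²_W = 5058.693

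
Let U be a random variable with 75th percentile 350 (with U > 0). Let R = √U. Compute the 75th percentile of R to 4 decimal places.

√U is increasing, so P_{75}(R) = g(P_{75}(U)) ≈ 18.7083.

75th percentile of R = 18.7083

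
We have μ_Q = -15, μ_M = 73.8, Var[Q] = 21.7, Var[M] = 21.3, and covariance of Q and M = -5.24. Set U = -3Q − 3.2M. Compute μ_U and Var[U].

μ_U = (-3)·μ_Q + (-3.2)·μ_M = (-3)·(-15) + (-3.2)·73.8 = -191.16.
Var[U] = a²·Var[Q] + b²·Var[M] + 2ab·covariance of Q and M with a = -3, b = -3.2.
= (-3)²·21.7 + (-3.2)²·21.3 + 2·(-3)·(-3.2)·(-5.24)
= 195.3 + 218.112 + (-100.608) = 312.804.

μ_U = -191.16, Var[U] = 312.804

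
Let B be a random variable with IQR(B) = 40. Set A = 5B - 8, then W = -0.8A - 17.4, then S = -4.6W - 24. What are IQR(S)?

IQR(S) = 736

IQR(A) = |5|·40 = 200.
IQR(W) = |-0.8|·200 = 160.
IQR(S) = |-4.6|·160 = 736.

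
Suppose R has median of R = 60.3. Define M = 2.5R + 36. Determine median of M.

median of M = 186.75

A linear map preserves order up to sign, so median of M = a·median of R + b = 2.5·60.3 + 36 = 186.75.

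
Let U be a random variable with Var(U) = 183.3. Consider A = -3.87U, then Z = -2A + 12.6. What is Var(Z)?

Var(A) = (-3.87)²·183.3 = 2745.26577.
Var(Z) = (-2)²·2745.26577 = 10981.06308.

Var(Z) = 10981.06308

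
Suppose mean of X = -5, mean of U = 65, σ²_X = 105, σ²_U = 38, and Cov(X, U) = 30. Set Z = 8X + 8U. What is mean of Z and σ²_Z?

mean of Z = 8·mean of X + 8·mean of U = 8·(-5) + 8·65 = 480.
σ²_Z = a²·σ²_X + b²·σ²_U + 2ab·Cov(X, U) with a = 8, b = 8.
= 8²·105 + 8²·38 + 2·8·8·30
= 6720 + 2432 + 3840 = 12992.

mean of Z = 480, σ²_Z = 12992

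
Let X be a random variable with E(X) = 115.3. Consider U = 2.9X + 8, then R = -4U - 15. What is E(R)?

E(R) = -1384.48

E(U) = 2.9·115.3 + 8 = 342.37.
E(R) = (-4)·342.37 + (-15) = -1384.48.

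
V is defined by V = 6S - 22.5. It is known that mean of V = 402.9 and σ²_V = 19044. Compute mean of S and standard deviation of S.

From V = 6S - 22.5: mean of V = a·mean of S + b, so mean of S = (mean of V − b)/a = (402.9 − (-22.5))/6 = 70.9.
standard deviation of V = √19044 = 138.
standard deviation of V = |a|·standard deviation of S, so standard deviation of S = 138/|6| = 23.

mean of S = 70.9, standard deviation of S = 23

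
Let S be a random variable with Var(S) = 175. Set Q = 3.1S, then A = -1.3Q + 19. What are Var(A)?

Var(Q) = 3.1²·175 = 1681.75.
Var(A) = (-1.3)²·1681.75 = 2842.1575.

Var(A) = 2842.1575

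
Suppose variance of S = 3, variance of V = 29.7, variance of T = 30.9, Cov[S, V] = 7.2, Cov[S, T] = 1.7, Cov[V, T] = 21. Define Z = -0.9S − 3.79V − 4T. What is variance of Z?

variance of Z = a²·variance of S + b²·variance of V + c²·variance of T + 2ab·Cov[S, V] + 2ac·Cov[S, T] + 2bc·Cov[V, T], with a = -0.9, b = -3.79, c = -4.
= 2.43 + 426.61377 + 494.4 + 49.1184 + 12.24 + 636.72
= 1621.52217.

variance of Z = 1621.52217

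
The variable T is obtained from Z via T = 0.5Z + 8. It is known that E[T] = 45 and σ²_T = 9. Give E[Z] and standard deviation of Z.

E[Z] = 74, standard deviation of Z = 6

From T = 0.5Z + 8: E[T] = a·E[Z] + b, so E[Z] = (E[T] − b)/a = (45 − 8)/0.5 = 74.
standard deviation of T = √9 = 3.
standard deviation of T = |a|·standard deviation of Z, so standard deviation of Z = 3/|0.5| = 6.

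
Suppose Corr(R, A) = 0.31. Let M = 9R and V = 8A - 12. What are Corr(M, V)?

Corr(M, V) = 0.31

Linear rescalings preserve correlation up to sign; here the slopes 9 and 8 have the same sign, so Corr(M, V) = Corr(R, A) = 0.31.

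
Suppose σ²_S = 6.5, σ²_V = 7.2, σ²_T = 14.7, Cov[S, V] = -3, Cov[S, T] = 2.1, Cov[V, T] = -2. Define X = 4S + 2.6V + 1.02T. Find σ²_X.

σ²_X = a²·σ²_S + b²·σ²_V + c²·σ²_T + 2ab·Cov[S, V] + 2ac·Cov[S, T] + 2bc·Cov[V, T], with a = 4, b = 2.6, c = 1.02.
= 104 + 48.672 + 15.29388 + (-62.4) + 17.136 + (-10.608)
= 112.09388.

σ²_X = 112.09388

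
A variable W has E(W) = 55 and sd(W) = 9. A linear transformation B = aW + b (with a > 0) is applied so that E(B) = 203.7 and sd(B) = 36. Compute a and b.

a = 4, b = -16.3

sd(B) = a·sd(W) (a > 0), so a = 36/9 = 4.
E(B) = a·E(W) + b, so b = 203.7 − 4·55 = -16.3.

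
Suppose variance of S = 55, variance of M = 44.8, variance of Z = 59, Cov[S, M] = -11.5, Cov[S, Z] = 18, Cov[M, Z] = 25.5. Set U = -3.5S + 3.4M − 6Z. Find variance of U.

variance of U = a²·variance of S + b²·variance of M + c²·variance of Z + 2ab·Cov[S, M] + 2ac·Cov[S, Z] + 2bc·Cov[M, Z], with a = -3.5, b = 3.4, c = -6.
= 673.75 + 517.888 + 2124 + 273.7 + 756 + (-1040.4)
= 3304.938.

variance of U = 3304.938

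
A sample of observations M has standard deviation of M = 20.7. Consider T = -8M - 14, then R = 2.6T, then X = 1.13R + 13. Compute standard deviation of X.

standard deviation of X = 486.5328

standard deviation of T = |-8|·20.7 = 165.6.
standard deviation of R = |2.6|·165.6 = 430.56.
standard deviation of X = |1.13|·430.56 = 486.5328.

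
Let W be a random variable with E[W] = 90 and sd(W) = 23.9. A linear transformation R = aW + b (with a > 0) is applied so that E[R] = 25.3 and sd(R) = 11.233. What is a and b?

a = 0.47, b = -17

sd(R) = a·sd(W) (a > 0), so a = 11.233/23.9 = 0.47.
E[R] = a·E[W] + b, so b = 25.3 − 0.47·90 = -17.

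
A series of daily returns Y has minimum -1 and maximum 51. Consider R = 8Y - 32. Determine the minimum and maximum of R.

a = 8 > 0, so min(R) = a·min(Y)+b = 8·(-1) + (-32) = -40 and max(R) = 8·51 + (-32) = 376.

min(R) = -40, max(R) = 376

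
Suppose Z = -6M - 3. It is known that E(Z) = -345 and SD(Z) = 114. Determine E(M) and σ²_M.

E(M) = 57, σ²_M = 361

From Z = -6M - 3: E(Z) = a·E(M) + b, so E(M) = (E(Z) − b)/a = (-345 − (-3))/(-6) = 57.
σ²_Z = 114² = 12996.
σ²_Z = a²·σ²_M, so σ²_M = 12996/(-6)² = 361.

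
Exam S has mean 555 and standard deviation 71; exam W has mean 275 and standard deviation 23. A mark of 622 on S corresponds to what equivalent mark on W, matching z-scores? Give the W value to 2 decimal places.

W = 296.70

z = (622 − 555)/71 ≈ 0.9437.
W = 275 + z·23 = 275 + (622 − 555)·23/71 ≈ 296.70.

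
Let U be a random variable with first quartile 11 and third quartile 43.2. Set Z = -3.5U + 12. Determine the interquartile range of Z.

IQR(Z) = 112.7

IQR of U = Q3 − Q1 = 43.2 − 11 = 32.2.
Under Z = aU + b, IQR(Z) = |a|·IQR(U) = |-3.5|·32.2 = 112.7 (shifts cancel; spread scales by |a|).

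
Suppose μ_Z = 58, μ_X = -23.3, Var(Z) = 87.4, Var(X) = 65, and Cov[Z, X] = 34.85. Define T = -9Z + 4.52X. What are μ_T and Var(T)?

μ_T = -627.316, Var(T) = 5571.98

μ_T = (-9)·μ_Z + 4.52·μ_X = (-9)·58 + 4.52·(-23.3) = -627.316.
Var(T) = a²·Var(Z) + b²·Var(X) + 2ab·Cov[Z, X] with a = -9, b = 4.52.
= (-9)²·87.4 + 4.52²·65 + 2·(-9)·4.52·34.85
= 7079.4 + 1327.976 + (-2835.396) = 5571.98.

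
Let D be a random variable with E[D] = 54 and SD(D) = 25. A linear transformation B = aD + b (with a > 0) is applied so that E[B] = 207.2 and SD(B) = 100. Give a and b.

a = 4, b = -8.8

SD(B) = a·SD(D) (a > 0), so a = 100/25 = 4.
E[B] = a·E[D] + b, so b = 207.2 − 4·54 = -8.8.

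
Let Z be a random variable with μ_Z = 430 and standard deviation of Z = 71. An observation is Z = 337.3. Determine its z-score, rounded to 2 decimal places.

z = -1.31

z = (Z − μ_Z) / standard deviation of Z = (337.3 − 430) / 71 ≈ -1.31.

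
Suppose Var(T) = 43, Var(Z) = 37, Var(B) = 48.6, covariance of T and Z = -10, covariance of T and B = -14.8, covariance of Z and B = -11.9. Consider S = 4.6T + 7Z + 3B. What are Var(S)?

Var(S) = 1608

Var(S) = a²·Var(T) + b²·Var(Z) + c²·Var(B) + 2ab·covariance of T and Z + 2ac·covariance of T and B + 2bc·covariance of Z and B, with a = 4.6, b = 7, c = 3.
= 909.88 + 1813 + 437.4 + (-644) + (-408.48) + (-499.8)
= 1608.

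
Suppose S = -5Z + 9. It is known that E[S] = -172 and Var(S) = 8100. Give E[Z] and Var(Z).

E[Z] = 36.2, Var(Z) = 324

From S = -5Z + 9: E[S] = a·E[Z] + b, so E[Z] = (E[S] − b)/a = (-172 − 9)/(-5) = 36.2.
Var(S) = a²·Var(Z), so Var(Z) = 8100/(-5)² = 324.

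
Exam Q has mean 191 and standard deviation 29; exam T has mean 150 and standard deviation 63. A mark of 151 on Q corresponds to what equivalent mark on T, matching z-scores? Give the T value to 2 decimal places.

z = (151 − 191)/29 ≈ -1.3793.
T = 150 + z·63 = 150 + (151 − 191)·63/29 ≈ 63.10.

T = 63.10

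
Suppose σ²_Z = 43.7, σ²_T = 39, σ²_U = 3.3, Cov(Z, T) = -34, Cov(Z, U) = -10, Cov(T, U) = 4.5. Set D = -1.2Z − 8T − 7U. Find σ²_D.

σ²_D = 2403.828

σ²_D = a²·σ²_Z + b²·σ²_T + c²·σ²_U + 2ab·Cov(Z, T) + 2ac·Cov(Z, U) + 2bc·Cov(T, U), with a = -1.2, b = -8, c = -7.
= 62.928 + 2496 + 161.7 + (-652.8) + (-168) + 504
= 2403.828.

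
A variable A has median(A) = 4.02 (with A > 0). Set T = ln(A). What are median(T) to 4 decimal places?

ln(A) is monotone on this domain, so median(T) = ln(4.02) ≈ 1.3913.

median(T) = 1.3913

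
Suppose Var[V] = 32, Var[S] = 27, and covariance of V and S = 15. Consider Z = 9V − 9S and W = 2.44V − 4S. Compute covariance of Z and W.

covariance of Z and W = 805.32

By bilinearity, covariance of Z and W = ac·Var[V] + bd·Var[S] + (ad+bc)·covariance of V and S, with a=9, b=-9, c=2.44, d=-4.
ac·Var[V] = 9·2.44·32 = 702.72
bd·Var[S] = (-9)·(-4)·27 = 972
(ad+bc)·covariance of V and S = (-57.96)·15 = -869.4
covariance of Z and W = 702.72 + 972 + (-869.4) = 805.32.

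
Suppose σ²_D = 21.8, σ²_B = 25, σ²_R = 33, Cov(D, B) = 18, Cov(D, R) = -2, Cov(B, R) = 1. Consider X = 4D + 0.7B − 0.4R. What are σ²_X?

σ²_X = 472.97

σ²_X = a²·σ²_D + b²·σ²_B + c²·σ²_R + 2ab·Cov(D, B) + 2ac·Cov(D, R) + 2bc·Cov(B, R), with a = 4, b = 0.7, c = -0.4.
= 348.8 + 12.25 + 5.28 + 100.8 + 6.4 + (-0.56)
= 472.97.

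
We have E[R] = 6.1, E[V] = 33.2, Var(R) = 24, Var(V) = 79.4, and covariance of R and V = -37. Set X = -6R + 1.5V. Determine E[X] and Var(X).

E[X] = 13.2, Var(X) = 1708.65

E[X] = (-6)·E[R] + 1.5·E[V] = (-6)·6.1 + 1.5·33.2 = 13.2.
Var(X) = a²·Var(R) + b²·Var(V) + 2ab·covariance of R and V with a = -6, b = 1.5.
= (-6)²·24 + 1.5²·79.4 + 2·(-6)·1.5·(-37)
= 864 + 178.65 + 666 = 1708.65.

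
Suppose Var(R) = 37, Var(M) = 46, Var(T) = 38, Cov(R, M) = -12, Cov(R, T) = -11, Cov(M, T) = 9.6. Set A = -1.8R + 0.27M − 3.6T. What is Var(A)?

Var(A) = 466.155

Var(A) = a²·Var(R) + b²·Var(M) + c²·Var(T) + 2ab·Cov(R, M) + 2ac·Cov(R, T) + 2bc·Cov(M, T), with a = -1.8, b = 0.27, c = -3.6.
= 119.88 + 3.3534 + 492.48 + 11.664 + (-142.56) + (-18.6624)
= 466.155.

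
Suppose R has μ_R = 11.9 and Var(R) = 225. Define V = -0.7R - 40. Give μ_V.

V = -0.7R - 40 is linear with a = -0.7, b = -40.
μ_V = a·μ_R + b = (-0.7)·11.9 + (-40) = -48.33.

μ_V = -48.33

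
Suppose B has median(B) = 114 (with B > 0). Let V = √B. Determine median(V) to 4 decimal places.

√B is monotone on this domain, so median(V) = √(114) ≈ 10.6771.

median(V) = 10.6771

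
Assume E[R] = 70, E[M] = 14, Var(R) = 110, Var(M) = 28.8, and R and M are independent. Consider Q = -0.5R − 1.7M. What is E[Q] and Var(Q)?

E[Q] = -58.8, Var(Q) = 110.732

E[Q] = (-0.5)·E[R] + (-1.7)·E[M] = (-0.5)·70 + (-1.7)·14 = -58.8.
Var(Q) = a²·Var(R) + b²·Var(M) + 2ab·covariance of R and M with a = -0.5, b = -1.7.
Independence gives covariance of R and M = 0.
= (-0.5)²·110 + (-1.7)²·28.8 + 2·(-0.5)·(-1.7)·0
= 27.5 + 83.232 + 0 = 110.732.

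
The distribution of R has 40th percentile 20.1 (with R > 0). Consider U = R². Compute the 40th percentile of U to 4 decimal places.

40th percentile of U = 404.01

R² is increasing, so P_{40}(U) = g(P_{40}(R)) = 404.01.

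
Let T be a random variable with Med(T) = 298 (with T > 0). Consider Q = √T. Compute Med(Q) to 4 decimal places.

Med(Q) = 17.2627

√T is monotone on this domain, so Med(Q) = √(298) ≈ 17.2627.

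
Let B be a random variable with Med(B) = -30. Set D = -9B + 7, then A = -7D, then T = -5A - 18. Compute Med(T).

Med(D) = (-9)·(-30) + 7 = 277.
Med(A) = (-7)·277 = -1939.
Med(T) = (-5)·(-1939) + (-18) = 9677.

Med(T) = 9677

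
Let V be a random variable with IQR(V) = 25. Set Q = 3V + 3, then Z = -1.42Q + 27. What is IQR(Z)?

IQR(Q) = |3|·25 = 75.
IQR(Z) = |-1.42|·75 = 106.5.

IQR(Z) = 106.5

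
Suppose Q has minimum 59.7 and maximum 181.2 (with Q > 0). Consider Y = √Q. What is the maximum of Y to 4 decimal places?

max(Y) = 13.4611

√Q is increasing on this domain, so max(Y) comes from max(Q) = 181.2: max(Y) = √(181.2) ≈ 13.4611.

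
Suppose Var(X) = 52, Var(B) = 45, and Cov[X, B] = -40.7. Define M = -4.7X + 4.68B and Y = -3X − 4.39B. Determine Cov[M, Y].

Cov[M, Y] = -459.6691

By bilinearity, Cov[M, Y] = ac·Var(X) + bd·Var(B) + (ad+bc)·Cov[X, B], with a=-4.7, b=4.68, c=-3, d=-4.39.
ac·Var(X) = (-4.7)·(-3)·52 = 733.2
bd·Var(B) = 4.68·(-4.39)·45 = -924.534
(ad+bc)·Cov[X, B] = (6.593)·(-40.7) = -268.3351
Cov[M, Y] = 733.2 + (-924.534) + (-268.3351) = -459.6691.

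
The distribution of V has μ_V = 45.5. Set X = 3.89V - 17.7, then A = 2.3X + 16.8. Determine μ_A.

μ_X = 3.89·45.5 + (-17.7) = 159.295.
μ_A = 2.3·159.295 + 16.8 = 383.1785.

μ_A = 383.1785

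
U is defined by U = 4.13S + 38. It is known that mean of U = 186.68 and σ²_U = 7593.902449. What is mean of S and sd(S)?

mean of S = 36, sd(S) = 21.1

From U = 4.13S + 38: mean of U = a·mean of S + b, so mean of S = (mean of U − b)/a = (186.68 − 38)/4.13 = 36.
sd(U) = √7593.902449 = 87.143.
sd(U) = |a|·sd(S), so sd(S) = 87.143/|4.13| = 21.1.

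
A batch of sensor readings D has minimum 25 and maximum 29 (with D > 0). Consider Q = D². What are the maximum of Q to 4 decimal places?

D² is increasing on this domain, so max(Q) comes from max(D) = 29: max(Q) = square(29) = 841.

max(Q) = 841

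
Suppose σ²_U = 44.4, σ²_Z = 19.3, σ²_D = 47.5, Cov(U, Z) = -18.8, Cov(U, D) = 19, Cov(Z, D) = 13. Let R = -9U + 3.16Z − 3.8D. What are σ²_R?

σ²_R = a²·σ²_U + b²·σ²_Z + c²·σ²_D + 2ab·Cov(U, Z) + 2ac·Cov(U, D) + 2bc·Cov(Z, D), with a = -9, b = 3.16, c = -3.8.
= 3596.4 + 192.72208 + 685.9 + 1069.344 + 1299.6 + (-312.208)
= 6531.75808.

σ²_R = 6531.75808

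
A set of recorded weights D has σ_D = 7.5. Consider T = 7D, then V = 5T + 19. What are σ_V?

σ_V = 262.5

σ_T = |7|·7.5 = 52.5.
σ_V = |5|·52.5 = 262.5.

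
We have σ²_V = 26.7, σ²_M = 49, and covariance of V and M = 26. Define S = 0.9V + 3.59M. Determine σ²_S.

σ²_S = a²·σ²_V + b²·σ²_M + 2ab·covariance of V and M with a = 0.9, b = 3.59.
= 0.9²·26.7 + 3.59²·49 + 2·0.9·3.59·26
= 21.627 + 631.5169 + 168.012 = 821.1559.

σ²_S = 821.1559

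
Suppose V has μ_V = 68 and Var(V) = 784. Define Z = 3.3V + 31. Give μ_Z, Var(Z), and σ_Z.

Z = 3.3V + 31 is linear with a = 3.3, b = 31.
μ_Z = a·μ_V + b = 3.3·68 + 31 = 255.4.
Var(Z) = a²·Var(V) = 3.3²·784 = 8537.76 (the additive constant 31 does not affect variance).
σ_V = √784 = 28.
σ_Z = |a|·σ_V = |3.3|·28 = 92.4.

μ_Z = 255.4, Var(Z) = 8537.76, σ_Z = 92.4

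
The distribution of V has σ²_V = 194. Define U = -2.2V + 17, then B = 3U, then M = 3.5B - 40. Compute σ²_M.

σ²_U = (-2.2)²·194 = 938.96.
σ²_B = 3²·938.96 = 8450.64.
σ²_M = 3.5²·8450.64 = 103520.34.

σ²_M = 103520.34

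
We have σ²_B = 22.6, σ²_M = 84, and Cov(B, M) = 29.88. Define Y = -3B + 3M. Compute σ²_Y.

σ²_Y = a²·σ²_B + b²·σ²_M + 2ab·Cov(B, M) with a = -3, b = 3.
= (-3)²·22.6 + 3²·84 + 2·(-3)·3·29.88
= 203.4 + 756 + (-537.84) = 421.56.

σ²_Y = 421.56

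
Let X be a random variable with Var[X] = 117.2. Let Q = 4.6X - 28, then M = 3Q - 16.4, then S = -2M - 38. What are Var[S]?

Var[S] = 89278.272

Var[Q] = 4.6²·117.2 = 2479.952.
Var[M] = 3²·2479.952 = 22319.568.
Var[S] = (-2)²·22319.568 = 89278.272.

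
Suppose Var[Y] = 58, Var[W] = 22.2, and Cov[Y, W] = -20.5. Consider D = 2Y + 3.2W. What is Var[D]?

Var[D] = 196.928

Var[D] = a²·Var[Y] + b²·Var[W] + 2ab·Cov[Y, W] with a = 2, b = 3.2.
= 2²·58 + 3.2²·22.2 + 2·2·3.2·(-20.5)
= 232 + 227.328 + (-262.4) = 196.928.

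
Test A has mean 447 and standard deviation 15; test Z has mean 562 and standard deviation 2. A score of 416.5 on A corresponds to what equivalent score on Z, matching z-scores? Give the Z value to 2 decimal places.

z = (416.5 − 447)/15 ≈ -2.0333.
Z = 562 + z·2 = 562 + (416.5 − 447)·2/15 ≈ 557.93.

Z = 557.93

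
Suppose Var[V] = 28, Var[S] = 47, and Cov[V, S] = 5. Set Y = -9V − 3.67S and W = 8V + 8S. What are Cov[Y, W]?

Cov[Y, W] = -3902.72

By bilinearity, Cov[Y, W] = ac·Var[V] + bd·Var[S] + (ad+bc)·Cov[V, S], with a=-9, b=-3.67, c=8, d=8.
ac·Var[V] = (-9)·8·28 = -2016
bd·Var[S] = (-3.67)·8·47 = -1379.92
(ad+bc)·Cov[V, S] = (-101.36)·5 = -506.8
Cov[Y, W] = -2016 + (-1379.92) + (-506.8) = -3902.72.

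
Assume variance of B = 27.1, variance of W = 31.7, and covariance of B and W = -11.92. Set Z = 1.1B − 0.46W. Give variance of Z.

variance of Z = a²·variance of B + b²·variance of W + 2ab·covariance of B and W with a = 1.1, b = -0.46.
= 1.1²·27.1 + (-0.46)²·31.7 + 2·1.1·(-0.46)·(-11.92)
= 32.791 + 6.70772 + 12.06304 = 51.56176.

variance of Z = 51.56176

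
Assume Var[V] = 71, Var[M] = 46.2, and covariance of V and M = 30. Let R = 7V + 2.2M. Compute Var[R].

Var[R] = 4626.608

Var[R] = a²·Var[V] + b²·Var[M] + 2ab·covariance of V and M with a = 7, b = 2.2.
= 7²·71 + 2.2²·46.2 + 2·7·2.2·30
= 3479 + 223.608 + 924 = 4626.608.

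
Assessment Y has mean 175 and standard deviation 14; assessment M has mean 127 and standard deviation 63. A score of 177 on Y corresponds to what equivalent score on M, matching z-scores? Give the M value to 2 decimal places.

z = (177 − 175)/14 ≈ 0.1429.
M = 127 + z·63 = 127 + (177 − 175)·63/14 = 136.00.

M = 136.00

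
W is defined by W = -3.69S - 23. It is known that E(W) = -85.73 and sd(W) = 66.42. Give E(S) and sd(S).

E(S) = 17, sd(S) = 18

From W = -3.69S - 23: E(W) = a·E(S) + b, so E(S) = (E(W) − b)/a = (-85.73 − (-23))/(-3.69) = 17.
sd(W) = |a|·sd(S), so sd(S) = 66.42/|-3.69| = 18.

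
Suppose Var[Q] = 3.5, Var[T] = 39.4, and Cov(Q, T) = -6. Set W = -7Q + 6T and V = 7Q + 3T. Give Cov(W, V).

By bilinearity, Cov(W, V) = ac·Var[Q] + bd·Var[T] + (ad+bc)·Cov(Q, T), with a=-7, b=6, c=7, d=3.
ac·Var[Q] = (-7)·7·3.5 = -171.5
bd·Var[T] = 6·3·39.4 = 709.2
(ad+bc)·Cov(Q, T) = (21)·(-6) = -126
Cov(W, V) = -171.5 + 709.2 + (-126) = 411.7.

Cov(W, V) = 411.7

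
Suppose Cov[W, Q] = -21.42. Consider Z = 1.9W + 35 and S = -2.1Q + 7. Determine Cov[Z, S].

Cov[Z, S] = 85.4658

Cov[Z, S] = a·c·Cov[W, Q] = 1.9·(-2.1)·(-21.42) = 85.4658. Additive constants drop out.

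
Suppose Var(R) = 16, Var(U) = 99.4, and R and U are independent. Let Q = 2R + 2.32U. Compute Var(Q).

Var(Q) = a²·Var(R) + b²·Var(U) + 2ab·covariance of R and U with a = 2, b = 2.32.
Independence gives covariance of R and U = 0.
= 2²·16 + 2.32²·99.4 + 2·2·2.32·0
= 64 + 535.01056 + 0 = 599.01056.

Var(Q) = 599.01056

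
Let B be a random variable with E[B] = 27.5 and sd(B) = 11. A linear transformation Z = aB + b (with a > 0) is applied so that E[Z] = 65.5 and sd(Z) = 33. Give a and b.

a = 3, b = -17

sd(Z) = a·sd(B) (a > 0), so a = 33/11 = 3.
E[Z] = a·E[B] + b, so b = 65.5 − 3·27.5 = -17.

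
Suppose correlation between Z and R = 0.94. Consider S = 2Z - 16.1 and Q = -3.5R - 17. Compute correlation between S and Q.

correlation between S and Q = -0.94

Linear rescalings preserve |correlation|; the slopes 2 and -3.5 have opposite signs, so the correlation flips sign: correlation between S and Q = −correlation between Z and R = -0.94.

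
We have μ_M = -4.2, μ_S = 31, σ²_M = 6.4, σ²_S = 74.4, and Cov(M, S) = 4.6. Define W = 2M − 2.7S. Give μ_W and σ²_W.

μ_W = 2·μ_M + (-2.7)·μ_S = 2·(-4.2) + (-2.7)·31 = -92.1.
σ²_W = a²·σ²_M + b²·σ²_S + 2ab·Cov(M, S) with a = 2, b = -2.7.
= 2²·6.4 + (-2.7)²·74.4 + 2·2·(-2.7)·4.6
= 25.6 + 542.376 + (-49.68) = 518.296.

μ_W = -92.1, σ²_W = 518.296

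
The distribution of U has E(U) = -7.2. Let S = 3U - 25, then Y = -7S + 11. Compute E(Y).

E(S) = 3·(-7.2) + (-25) = -46.6.
E(Y) = (-7)·(-46.6) + 11 = 337.2.

E(Y) = 337.2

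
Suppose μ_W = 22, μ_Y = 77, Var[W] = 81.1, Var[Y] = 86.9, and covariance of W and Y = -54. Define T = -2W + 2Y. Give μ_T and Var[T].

μ_T = (-2)·μ_W + 2·μ_Y = (-2)·22 + 2·77 = 110.
Var[T] = a²·Var[W] + b²·Var[Y] + 2ab·covariance of W and Y with a = -2, b = 2.
= (-2)²·81.1 + 2²·86.9 + 2·(-2)·2·(-54)
= 324.4 + 347.6 + 432 = 1104.

μ_T = 110, Var[T] = 1104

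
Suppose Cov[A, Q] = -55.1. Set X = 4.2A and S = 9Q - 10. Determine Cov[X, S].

Cov[X, S] = -2082.78

Cov[X, S] = a·c·Cov[A, Q] = 4.2·9·(-55.1) = -2082.78. Additive constants drop out.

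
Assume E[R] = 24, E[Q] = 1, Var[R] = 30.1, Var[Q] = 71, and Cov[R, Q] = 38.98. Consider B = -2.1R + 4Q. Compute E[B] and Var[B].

E[B] = -46.4, Var[B] = 613.877

E[B] = (-2.1)·E[R] + 4·E[Q] = (-2.1)·24 + 4·1 = -46.4.
Var[B] = a²·Var[R] + b²·Var[Q] + 2ab·Cov[R, Q] with a = -2.1, b = 4.
= (-2.1)²·30.1 + 4²·71 + 2·(-2.1)·4·38.98
= 132.741 + 1136 + (-654.864) = 613.877.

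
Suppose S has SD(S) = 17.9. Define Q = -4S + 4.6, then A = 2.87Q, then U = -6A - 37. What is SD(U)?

SD(Q) = |-4|·17.9 = 71.6.
SD(A) = |2.87|·71.6 = 205.492.
SD(U) = |-6|·205.492 = 1232.952.

SD(U) = 1232.952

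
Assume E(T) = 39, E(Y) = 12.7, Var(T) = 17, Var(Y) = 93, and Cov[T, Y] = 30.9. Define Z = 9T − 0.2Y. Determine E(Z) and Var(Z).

E(Z) = 348.46, Var(Z) = 1269.48

E(Z) = 9·E(T) + (-0.2)·E(Y) = 9·39 + (-0.2)·12.7 = 348.46.
Var(Z) = a²·Var(T) + b²·Var(Y) + 2ab·Cov[T, Y] with a = 9, b = -0.2.
= 9²·17 + (-0.2)²·93 + 2·9·(-0.2)·30.9
= 1377 + 3.72 + (-111.24) = 1269.48.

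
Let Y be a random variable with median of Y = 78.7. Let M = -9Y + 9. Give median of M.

A linear map preserves order up to sign, so median of M = a·median of Y + b = (-9)·78.7 + 9 = -699.3.

median of M = -699.3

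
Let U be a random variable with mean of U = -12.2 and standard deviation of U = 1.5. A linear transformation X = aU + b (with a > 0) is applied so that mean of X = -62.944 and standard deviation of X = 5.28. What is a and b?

standard deviation of X = a·standard deviation of U (a > 0), so a = 5.28/1.5 = 3.52.
mean of X = a·mean of U + b, so b = -62.944 − 3.52·(-12.2) = -20.

a = 3.52, b = -20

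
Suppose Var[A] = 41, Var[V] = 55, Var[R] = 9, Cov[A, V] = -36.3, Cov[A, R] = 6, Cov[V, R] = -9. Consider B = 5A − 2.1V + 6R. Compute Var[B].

Var[B] = a²·Var[A] + b²·Var[V] + c²·Var[R] + 2ab·Cov[A, V] + 2ac·Cov[A, R] + 2bc·Cov[V, R], with a = 5, b = -2.1, c = 6.
= 1025 + 242.55 + 324 + 762.3 + 360 + 226.8
= 2940.65.

Var[B] = 2940.65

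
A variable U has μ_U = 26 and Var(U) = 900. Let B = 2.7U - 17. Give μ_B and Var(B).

B = 2.7U - 17 is linear with a = 2.7, b = -17.
μ_B = a·μ_U + b = 2.7·26 + (-17) = 53.2.
Var(B) = a²·Var(U) = 2.7²·900 = 6561 (the additive constant -17 does not affect variance).

μ_B = 53.2, Var(B) = 6561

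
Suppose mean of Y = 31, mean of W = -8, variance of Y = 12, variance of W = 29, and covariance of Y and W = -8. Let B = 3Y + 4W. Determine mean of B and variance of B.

mean of B = 61, variance of B = 380

mean of B = 3·mean of Y + 4·mean of W = 3·31 + 4·(-8) = 61.
variance of B = a²·variance of Y + b²·variance of W + 2ab·covariance of Y and W with a = 3, b = 4.
= 3²·12 + 4²·29 + 2·3·4·(-8)
= 108 + 464 + (-192) = 380.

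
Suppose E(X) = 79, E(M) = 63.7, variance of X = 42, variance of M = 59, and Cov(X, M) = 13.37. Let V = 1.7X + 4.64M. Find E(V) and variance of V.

E(V) = 1.7·E(X) + 4.64·E(M) = 1.7·79 + 4.64·63.7 = 429.868.
variance of V = a²·variance of X + b²·variance of M + 2ab·Cov(X, M) with a = 1.7, b = 4.64.
= 1.7²·42 + 4.64²·59 + 2·1.7·4.64·13.37
= 121.38 + 1270.2464 + 210.92512 = 1602.55152.

E(V) = 429.868, variance of V = 1602.55152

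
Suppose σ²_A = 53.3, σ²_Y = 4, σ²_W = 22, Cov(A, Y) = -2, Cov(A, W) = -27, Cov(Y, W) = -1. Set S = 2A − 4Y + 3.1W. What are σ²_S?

σ²_S = a²·σ²_A + b²·σ²_Y + c²·σ²_W + 2ab·Cov(A, Y) + 2ac·Cov(A, W) + 2bc·Cov(Y, W), with a = 2, b = -4, c = 3.1.
= 213.2 + 64 + 211.42 + 32 + (-334.8) + 24.8
= 210.62.

σ²_S = 210.62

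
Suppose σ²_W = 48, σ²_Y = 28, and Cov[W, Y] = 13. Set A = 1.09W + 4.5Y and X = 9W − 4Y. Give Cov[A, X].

By bilinearity, Cov[A, X] = ac·σ²_W + bd·σ²_Y + (ad+bc)·Cov[W, Y], with a=1.09, b=4.5, c=9, d=-4.
ac·σ²_W = 1.09·9·48 = 470.88
bd·σ²_Y = 4.5·(-4)·28 = -504
(ad+bc)·Cov[W, Y] = (36.14)·13 = 469.82
Cov[A, X] = 470.88 + (-504) + 469.82 = 436.7.

Cov[A, X] = 436.7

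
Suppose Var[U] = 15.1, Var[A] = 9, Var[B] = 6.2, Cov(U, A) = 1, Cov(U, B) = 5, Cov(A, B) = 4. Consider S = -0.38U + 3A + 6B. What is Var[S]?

Var[S] = 425.30044

Var[S] = a²·Var[U] + b²·Var[A] + c²·Var[B] + 2ab·Cov(U, A) + 2ac·Cov(U, B) + 2bc·Cov(A, B), with a = -0.38, b = 3, c = 6.
= 2.18044 + 81 + 223.2 + (-2.28) + (-22.8) + 144
= 425.30044.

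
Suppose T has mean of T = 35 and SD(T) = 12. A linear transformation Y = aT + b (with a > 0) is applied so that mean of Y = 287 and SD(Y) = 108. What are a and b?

SD(Y) = a·SD(T) (a > 0), so a = 108/12 = 9.
mean of Y = a·mean of T + b, so b = 287 − 9·35 = -28.

a = 9, b = -28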